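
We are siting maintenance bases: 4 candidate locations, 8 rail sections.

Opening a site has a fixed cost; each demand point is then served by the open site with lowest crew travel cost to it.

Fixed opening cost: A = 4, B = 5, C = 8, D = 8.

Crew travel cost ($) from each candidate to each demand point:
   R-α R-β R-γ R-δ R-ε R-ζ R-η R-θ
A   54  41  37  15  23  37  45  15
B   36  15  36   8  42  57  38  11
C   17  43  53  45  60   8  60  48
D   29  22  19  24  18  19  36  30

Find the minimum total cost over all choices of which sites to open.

Open {B, C, D}: assign each demand point to its cheapest open site.
  R-α→C 17, R-β→B 15, R-γ→D 19, R-δ→B 8, R-ε→D 18, R-ζ→C 8, R-η→D 36, R-θ→B 11
  crew travel cost 132, fixed 21 → total 153.
Compare {A, B, C, D}: crew travel cost 132 + fixed 25 = 157.
Compare {B, D}: crew travel cost 155 + fixed 13 = 168.
Compare {A, C, D}: crew travel cost 150 + fixed 20 = 170.
All other subsets cost ≥ 157. Minimum total cost: 153.

153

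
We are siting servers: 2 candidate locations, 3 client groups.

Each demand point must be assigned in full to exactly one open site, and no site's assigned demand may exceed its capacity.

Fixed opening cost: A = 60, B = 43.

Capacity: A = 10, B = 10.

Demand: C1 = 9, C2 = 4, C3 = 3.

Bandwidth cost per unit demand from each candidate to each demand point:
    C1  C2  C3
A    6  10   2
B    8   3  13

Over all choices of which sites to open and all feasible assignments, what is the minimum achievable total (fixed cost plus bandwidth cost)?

208

Open {A, B}; cheapest assignment that respects the capacities:
  A (cap 10, load 9): C1 — cost 9×6 = 54
  B (cap 10, load 7): C2, C3 — cost 4×3 + 3×13 = 51
  Shipping 105, fixed 103 → total 208.
  Any other capacity-feasible assignment to {A, B} ships for at least 105.
Total demand is 16 and no other set of sites has combined capacity ≥ 16, so {A, B} is the only feasible choice of open sites. Minimum: 208.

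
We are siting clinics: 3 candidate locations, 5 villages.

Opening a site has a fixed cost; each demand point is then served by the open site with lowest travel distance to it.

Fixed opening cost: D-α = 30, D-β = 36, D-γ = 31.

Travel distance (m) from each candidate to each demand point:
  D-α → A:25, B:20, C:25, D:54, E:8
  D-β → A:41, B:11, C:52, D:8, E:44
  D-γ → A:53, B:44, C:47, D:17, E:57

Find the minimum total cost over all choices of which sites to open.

Open {D-α, D-β}: assign each demand point to its cheapest open site.
  A→D-α 25, B→D-β 11, C→D-α 25, D→D-β 8, E→D-α 8
  travel distance 77, fixed 66 → total 143.
Compare {D-α, D-γ}: travel distance 95 + fixed 61 = 156.
Compare {D-α}: travel distance 132 + fixed 30 = 162.
Compare {D-α, D-β, D-γ}: travel distance 77 + fixed 97 = 174.
All other subsets cost ≥ 156. Minimum total cost: 143.

143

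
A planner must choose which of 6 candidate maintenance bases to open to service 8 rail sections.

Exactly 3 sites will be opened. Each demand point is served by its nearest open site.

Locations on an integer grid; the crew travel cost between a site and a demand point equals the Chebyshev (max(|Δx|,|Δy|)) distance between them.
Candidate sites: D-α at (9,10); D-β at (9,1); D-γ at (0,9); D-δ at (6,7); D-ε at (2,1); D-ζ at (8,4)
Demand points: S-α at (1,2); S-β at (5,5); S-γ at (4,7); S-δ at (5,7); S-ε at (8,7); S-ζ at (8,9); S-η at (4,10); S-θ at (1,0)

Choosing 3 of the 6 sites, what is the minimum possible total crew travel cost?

Open {D-α, D-δ, D-ε}.
  S-α→D-ε 1, S-β→D-δ 2, S-γ→D-δ 2, S-δ→D-δ 1, S-ε→D-δ 2, S-ζ→D-α 1, S-η→D-δ 3, S-θ→D-ε 1  ⇒ total 13.
Compare {D-β, D-δ, D-ε}: total 14.
Compare {D-γ, D-δ, D-ε}: total 14.
No size-3 selection does better; minimum is 13.

13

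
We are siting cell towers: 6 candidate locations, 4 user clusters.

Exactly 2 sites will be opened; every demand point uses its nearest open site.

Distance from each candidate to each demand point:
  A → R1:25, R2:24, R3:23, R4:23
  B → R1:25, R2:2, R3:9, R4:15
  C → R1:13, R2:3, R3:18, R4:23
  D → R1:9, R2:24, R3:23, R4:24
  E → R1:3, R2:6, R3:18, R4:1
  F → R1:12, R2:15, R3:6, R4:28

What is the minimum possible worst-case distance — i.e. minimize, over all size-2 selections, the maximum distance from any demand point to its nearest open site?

Open {E, F}.
  Farthest demand point is R2 at distance 6 (to E); all others are ≤ 6.
With {B, E} the worst case is 9.
With {B, C} the worst case is 15.
No size-2 selection achieves below 6.

6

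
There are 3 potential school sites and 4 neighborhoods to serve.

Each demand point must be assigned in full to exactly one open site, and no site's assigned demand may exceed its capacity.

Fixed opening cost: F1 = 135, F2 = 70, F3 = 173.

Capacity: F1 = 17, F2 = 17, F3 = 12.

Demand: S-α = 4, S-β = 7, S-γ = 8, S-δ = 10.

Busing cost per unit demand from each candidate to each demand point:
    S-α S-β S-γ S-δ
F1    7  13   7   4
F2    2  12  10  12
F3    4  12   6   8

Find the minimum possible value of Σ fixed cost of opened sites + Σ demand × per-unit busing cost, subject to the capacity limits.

424

Open {F1, F2}; cheapest assignment that respects the capacities:
  F1 (cap 17, load 17): S-β, S-δ — cost 7×13 + 10×4 = 131
  F2 (cap 17, load 12): S-α, S-γ — cost 4×2 + 8×10 = 88
  Shipping 219, fixed 205 → total 424.
  Any other capacity-feasible assignment to {F1, F2} ships for at least 219.
Compare {F1, F3}: its best feasible assignment gives total 503.
Compare {F2, F3}: its best feasible assignment gives total 511.
Every other set of open sites that can feasibly serve all demand totals ≥ 503 even under its best assignment. Minimum: 424.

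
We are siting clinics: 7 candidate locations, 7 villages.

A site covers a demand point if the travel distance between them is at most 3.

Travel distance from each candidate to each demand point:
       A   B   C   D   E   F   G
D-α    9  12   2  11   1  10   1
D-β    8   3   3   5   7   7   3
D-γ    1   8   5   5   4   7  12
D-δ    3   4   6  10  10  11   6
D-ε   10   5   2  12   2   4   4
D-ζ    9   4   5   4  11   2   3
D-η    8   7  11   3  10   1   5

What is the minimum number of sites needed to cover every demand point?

4

Coverage sets (demand points within 3 of each site):
  D-α: {C, E, G}
  D-β: {B, C, G}
  D-γ: {A}
  D-δ: {A}
  D-ε: {C, E}
  D-ζ: {F, G}
  D-η: {D, F}
No 3 sites suffice: every size-3 union leaves at least one demand point uncovered.
But {D-α, D-β, D-γ, D-η} covers everything, so the minimum is 4.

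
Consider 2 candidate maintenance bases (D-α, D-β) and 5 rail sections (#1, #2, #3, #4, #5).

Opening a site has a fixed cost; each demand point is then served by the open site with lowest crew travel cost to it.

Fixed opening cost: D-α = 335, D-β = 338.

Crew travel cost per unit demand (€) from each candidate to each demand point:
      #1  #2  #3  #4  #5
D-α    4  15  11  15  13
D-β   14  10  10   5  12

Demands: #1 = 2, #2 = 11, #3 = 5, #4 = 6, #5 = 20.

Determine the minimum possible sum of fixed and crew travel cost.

796

Open {D-β}: assign each demand point to its cheapest open site.
  #1→D-β 2×14=28, #2→D-β 11×10=110, #3→D-β 5×10=50, #4→D-β 6×5=30, #5→D-β 20×12=240
  crew travel cost 458, fixed 338 → total 796.
Compare {D-α}: crew travel cost 578 + fixed 335 = 913.
Compare {D-α, D-β}: crew travel cost 438 + fixed 673 = 1111.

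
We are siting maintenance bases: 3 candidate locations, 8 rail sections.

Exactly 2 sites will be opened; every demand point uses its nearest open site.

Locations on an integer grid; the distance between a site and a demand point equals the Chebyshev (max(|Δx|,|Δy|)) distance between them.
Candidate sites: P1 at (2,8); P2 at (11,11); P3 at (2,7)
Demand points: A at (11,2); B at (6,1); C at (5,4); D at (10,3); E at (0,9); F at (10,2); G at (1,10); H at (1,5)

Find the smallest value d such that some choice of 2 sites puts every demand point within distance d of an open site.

9

Open {P1, P2}.
  Farthest demand point is A at distance 9 (to P1); all others are ≤ 9.
With {P1, P3} the worst case is 9.
With {P2, P3} the worst case is 9.
No size-2 selection achieves below 9.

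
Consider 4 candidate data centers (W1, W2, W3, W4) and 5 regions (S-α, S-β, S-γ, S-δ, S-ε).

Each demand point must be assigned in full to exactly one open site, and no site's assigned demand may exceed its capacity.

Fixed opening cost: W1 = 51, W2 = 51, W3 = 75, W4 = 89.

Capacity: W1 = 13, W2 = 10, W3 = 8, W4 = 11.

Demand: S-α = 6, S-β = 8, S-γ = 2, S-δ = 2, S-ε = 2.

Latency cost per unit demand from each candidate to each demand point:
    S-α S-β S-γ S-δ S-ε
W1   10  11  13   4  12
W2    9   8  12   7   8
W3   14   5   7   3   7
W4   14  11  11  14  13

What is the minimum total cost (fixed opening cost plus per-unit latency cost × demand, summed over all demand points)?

Open {W1, W2}; cheapest assignment that respects the capacities:
  W1 (cap 13, load 10): S-α, S-γ, S-δ — cost 6×10 + 2×13 + 2×4 = 94
  W2 (cap 10, load 10): S-β, S-ε — cost 8×8 + 2×8 = 80
  Shipping 174, fixed 102 → total 276.
  Any other capacity-feasible assignment to {W1, W2} ships for at least 174.
Compare {W1, W3}: its best feasible assignment gives total 284.
Compare {W1, W2, W3}: its best feasible assignment gives total 319.
Every other set of open sites that can feasibly serve all demand totals ≥ 284 even under its best assignment. Minimum: 276.

276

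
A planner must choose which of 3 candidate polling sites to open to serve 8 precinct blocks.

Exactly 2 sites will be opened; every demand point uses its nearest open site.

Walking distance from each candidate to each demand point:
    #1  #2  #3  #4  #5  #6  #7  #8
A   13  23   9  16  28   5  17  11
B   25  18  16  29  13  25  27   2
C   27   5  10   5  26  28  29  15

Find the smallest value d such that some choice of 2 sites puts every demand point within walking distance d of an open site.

Open {A, B}.
  Farthest demand point is #2 at walking distance 18 (to B); all others are ≤ 18.
With {A, C} the worst case is 26.
With {B, C} the worst case is 27.
No size-2 selection achieves below 18.

18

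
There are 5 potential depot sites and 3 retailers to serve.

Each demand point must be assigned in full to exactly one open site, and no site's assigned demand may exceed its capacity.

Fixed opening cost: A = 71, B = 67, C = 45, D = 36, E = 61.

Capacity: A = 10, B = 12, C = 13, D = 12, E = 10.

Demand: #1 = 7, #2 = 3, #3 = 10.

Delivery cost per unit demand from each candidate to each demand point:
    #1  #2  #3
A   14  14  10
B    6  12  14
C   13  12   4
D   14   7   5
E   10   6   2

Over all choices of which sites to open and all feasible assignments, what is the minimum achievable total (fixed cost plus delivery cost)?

Open {B, E}; cheapest assignment that respects the capacities:
  B (cap 12, load 10): #1, #2 — cost 7×6 + 3×12 = 78
  E (cap 10, load 10): #3 — cost 10×2 = 20
  Shipping 98, fixed 128 → total 226.
  Any other capacity-feasible assignment to {B, E} ships for at least 98.
Compare {B, C}: its best feasible assignment gives total 230.
Compare {B, D}: its best feasible assignment gives total 231.
Every other set of open sites that can feasibly serve all demand totals ≥ 230 even under its best assignment. Minimum: 226.

226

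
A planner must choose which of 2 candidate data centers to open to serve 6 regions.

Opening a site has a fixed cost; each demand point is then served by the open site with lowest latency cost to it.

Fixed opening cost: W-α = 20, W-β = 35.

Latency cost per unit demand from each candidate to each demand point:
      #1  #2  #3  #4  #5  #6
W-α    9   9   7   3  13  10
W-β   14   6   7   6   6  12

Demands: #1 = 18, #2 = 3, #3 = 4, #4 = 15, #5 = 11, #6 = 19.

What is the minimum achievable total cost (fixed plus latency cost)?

564

Open {W-α, W-β}: assign each demand point to its cheapest open site.
  #1→W-α 18×9=162, #2→W-β 3×6=18, #3→W-α 4×7=28, #4→W-α 15×3=45, #5→W-β 11×6=66, #6→W-α 19×10=190
  latency cost 509, fixed 55 → total 564.
Compare {W-α}: latency cost 595 + fixed 20 = 615.
Compare {W-β}: latency cost 682 + fixed 35 = 717.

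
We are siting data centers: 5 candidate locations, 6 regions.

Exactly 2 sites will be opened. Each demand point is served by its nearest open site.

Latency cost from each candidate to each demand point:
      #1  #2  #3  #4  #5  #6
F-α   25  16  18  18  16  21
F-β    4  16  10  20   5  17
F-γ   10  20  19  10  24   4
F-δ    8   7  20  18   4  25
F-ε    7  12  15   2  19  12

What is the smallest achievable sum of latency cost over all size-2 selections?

45

Open {F-β, F-ε}.
  #1→F-β 4, #2→F-ε 12, #3→F-β 10, #4→F-ε 2, #5→F-β 5, #6→F-ε 12  ⇒ total 45.
Compare {F-δ, F-ε}: total 47.
Compare {F-β, F-γ}: total 49.
No size-2 selection does better; minimum is 45.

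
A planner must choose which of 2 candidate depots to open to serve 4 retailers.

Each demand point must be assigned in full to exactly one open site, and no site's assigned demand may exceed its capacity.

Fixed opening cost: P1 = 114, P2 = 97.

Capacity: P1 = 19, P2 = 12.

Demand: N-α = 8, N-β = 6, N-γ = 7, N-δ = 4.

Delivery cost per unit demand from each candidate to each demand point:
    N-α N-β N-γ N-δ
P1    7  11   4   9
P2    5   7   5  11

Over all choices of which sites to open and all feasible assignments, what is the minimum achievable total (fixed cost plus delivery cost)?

373

Open {P1, P2}; cheapest assignment that respects the capacities:
  P1 (cap 19, load 19): N-α, N-γ, N-δ — cost 8×7 + 7×4 + 4×9 = 120
  P2 (cap 12, load 6): N-β — cost 6×7 = 42
  Shipping 162, fixed 211 → total 373.
  Any other capacity-feasible assignment to {P1, P2} ships for at least 162.
Total demand is 25 and no other set of sites has combined capacity ≥ 25, so {P1, P2} is the only feasible choice of open sites. Minimum: 373.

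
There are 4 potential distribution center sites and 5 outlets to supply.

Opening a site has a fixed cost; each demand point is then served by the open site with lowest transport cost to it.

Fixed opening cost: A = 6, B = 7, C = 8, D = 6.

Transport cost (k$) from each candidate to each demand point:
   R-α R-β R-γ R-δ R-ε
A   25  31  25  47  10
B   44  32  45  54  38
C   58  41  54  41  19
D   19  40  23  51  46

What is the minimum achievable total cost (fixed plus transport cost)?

Open {A, D}: assign each demand point to its cheapest open site.
  R-α→D 19, R-β→A 31, R-γ→D 23, R-δ→A 47, R-ε→A 10
  transport cost 130, fixed 12 → total 142.
Compare {A}: transport cost 138 + fixed 6 = 144.
Compare {A, C, D}: transport cost 124 + fixed 20 = 144.
Compare {A, C}: transport cost 132 + fixed 14 = 146.
All other subsets cost ≥ 144. Minimum total cost: 142.

142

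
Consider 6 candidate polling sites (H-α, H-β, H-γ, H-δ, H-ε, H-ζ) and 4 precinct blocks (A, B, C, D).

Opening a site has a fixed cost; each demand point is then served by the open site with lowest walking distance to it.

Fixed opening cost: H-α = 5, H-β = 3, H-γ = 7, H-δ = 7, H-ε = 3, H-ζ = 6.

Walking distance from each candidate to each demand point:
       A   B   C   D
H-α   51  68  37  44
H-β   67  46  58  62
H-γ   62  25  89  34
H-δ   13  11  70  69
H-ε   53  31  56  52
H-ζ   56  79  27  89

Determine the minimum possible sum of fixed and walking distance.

105

Open {H-γ, H-δ, H-ζ}: assign each demand point to its cheapest open site.
  A→H-δ 13, B→H-δ 11, C→H-ζ 27, D→H-γ 34
  walking distance 85, fixed 20 → total 105.
Compare {H-β, H-γ, H-δ, H-ζ}: walking distance 85 + fixed 23 = 108.
Compare {H-γ, H-δ, H-ε, H-ζ}: walking distance 85 + fixed 23 = 108.
Compare {H-α, H-γ, H-δ, H-ζ}: walking distance 85 + fixed 25 = 110.
All other subsets cost ≥ 108. Minimum total cost: 105.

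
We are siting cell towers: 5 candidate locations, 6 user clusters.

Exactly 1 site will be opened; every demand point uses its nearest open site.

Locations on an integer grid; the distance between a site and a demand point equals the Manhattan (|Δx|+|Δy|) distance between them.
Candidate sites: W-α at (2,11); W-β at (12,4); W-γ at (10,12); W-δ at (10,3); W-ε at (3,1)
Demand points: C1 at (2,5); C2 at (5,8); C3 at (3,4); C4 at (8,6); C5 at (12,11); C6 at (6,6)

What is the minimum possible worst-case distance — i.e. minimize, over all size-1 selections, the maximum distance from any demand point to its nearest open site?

Open {W-δ}.
  Farthest demand point is C1 at distance 10 (to W-δ); all others are ≤ 10.
With {W-α} the worst case is 11.
With {W-β} the worst case is 11.
No size-1 selection achieves below 10.

10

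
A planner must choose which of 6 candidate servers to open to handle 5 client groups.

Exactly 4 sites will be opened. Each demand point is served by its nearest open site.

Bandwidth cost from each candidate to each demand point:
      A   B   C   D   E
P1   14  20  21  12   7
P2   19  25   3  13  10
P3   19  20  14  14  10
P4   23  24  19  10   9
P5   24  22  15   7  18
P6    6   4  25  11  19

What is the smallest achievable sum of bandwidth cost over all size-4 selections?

Open {P1, P2, P5, P6}.
  A→P6 6, B→P6 4, C→P2 3, D→P5 7, E→P1 7  ⇒ total 27.
Compare {P2, P4, P5, P6}: total 29.
Compare {P1, P2, P4, P6}: total 30.
No size-4 selection does better; minimum is 27.

27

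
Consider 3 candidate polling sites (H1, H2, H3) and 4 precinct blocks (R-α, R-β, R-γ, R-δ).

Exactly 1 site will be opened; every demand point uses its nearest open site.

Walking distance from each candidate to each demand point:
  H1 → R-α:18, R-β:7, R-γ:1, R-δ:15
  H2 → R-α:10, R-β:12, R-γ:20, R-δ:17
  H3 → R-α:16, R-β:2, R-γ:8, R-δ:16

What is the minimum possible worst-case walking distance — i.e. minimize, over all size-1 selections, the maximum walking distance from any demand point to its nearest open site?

16

Open {H3}.
  Farthest demand point is R-α at walking distance 16 (to H3); all others are ≤ 16.
With {H1} the worst case is 18.
With {H2} the worst case is 20.
No size-1 selection achieves below 16.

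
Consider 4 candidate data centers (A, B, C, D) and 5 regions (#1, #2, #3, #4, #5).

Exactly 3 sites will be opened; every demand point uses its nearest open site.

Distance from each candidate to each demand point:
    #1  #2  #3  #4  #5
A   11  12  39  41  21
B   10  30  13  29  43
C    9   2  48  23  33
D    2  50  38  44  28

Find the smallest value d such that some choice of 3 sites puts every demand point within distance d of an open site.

Open {A, B, C}.
  Farthest demand point is #4 at distance 23 (to C); all others are ≤ 23.
With {B, C, D} the worst case is 28.
With {A, B, D} the worst case is 29.
No size-3 selection achieves below 23.

23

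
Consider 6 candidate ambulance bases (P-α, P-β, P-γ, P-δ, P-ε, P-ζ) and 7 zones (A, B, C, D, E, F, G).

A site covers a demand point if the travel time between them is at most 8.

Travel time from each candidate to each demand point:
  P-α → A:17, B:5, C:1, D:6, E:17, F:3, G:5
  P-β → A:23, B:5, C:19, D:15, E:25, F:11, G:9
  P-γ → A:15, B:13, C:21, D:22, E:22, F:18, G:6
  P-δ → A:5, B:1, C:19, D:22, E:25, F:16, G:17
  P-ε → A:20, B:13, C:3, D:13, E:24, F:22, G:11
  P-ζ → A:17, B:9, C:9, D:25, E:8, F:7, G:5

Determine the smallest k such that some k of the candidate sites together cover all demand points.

3

Coverage sets (demand points within 8 of each site):
  P-α: {B, C, D, F, G}
  P-β: {B}
  P-γ: {G}
  P-δ: {A, B}
  P-ε: {C}
  P-ζ: {E, F, G}
No 2 sites suffice: every size-2 union leaves at least one demand point uncovered.
But {P-α, P-δ, P-ζ} covers everything, so the minimum is 3.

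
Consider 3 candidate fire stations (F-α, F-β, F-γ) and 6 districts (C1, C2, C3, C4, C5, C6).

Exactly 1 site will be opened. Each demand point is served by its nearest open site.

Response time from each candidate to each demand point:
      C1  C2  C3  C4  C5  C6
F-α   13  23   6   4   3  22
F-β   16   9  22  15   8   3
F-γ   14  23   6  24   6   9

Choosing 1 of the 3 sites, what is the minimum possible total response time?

Open {F-α}.
  C1→F-α 13, C2→F-α 23, C3→F-α 6, C4→F-α 4, C5→F-α 3, C6→F-α 22  ⇒ total 71.
Compare {F-β}: total 73.
Compare {F-γ}: total 82.

71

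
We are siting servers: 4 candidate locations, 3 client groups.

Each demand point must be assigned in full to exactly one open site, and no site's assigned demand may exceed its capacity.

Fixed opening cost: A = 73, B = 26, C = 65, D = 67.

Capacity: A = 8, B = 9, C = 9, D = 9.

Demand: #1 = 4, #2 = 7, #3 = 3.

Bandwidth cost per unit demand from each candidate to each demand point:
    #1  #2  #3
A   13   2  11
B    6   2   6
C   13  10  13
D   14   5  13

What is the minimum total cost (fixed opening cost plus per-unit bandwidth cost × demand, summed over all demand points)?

Open {A, B}; cheapest assignment that respects the capacities:
  A (cap 8, load 7): #2 — cost 7×2 = 14
  B (cap 9, load 7): #1, #3 — cost 4×6 + 3×6 = 42
  Shipping 56, fixed 99 → total 155.
  Any other capacity-feasible assignment to {A, B} ships for at least 56.
Compare {B, D}: its best feasible assignment gives total 170.
Compare {B, C}: its best feasible assignment gives total 196.
Every other set of open sites that can feasibly serve all demand totals ≥ 170 even under its best assignment. Minimum: 155.

155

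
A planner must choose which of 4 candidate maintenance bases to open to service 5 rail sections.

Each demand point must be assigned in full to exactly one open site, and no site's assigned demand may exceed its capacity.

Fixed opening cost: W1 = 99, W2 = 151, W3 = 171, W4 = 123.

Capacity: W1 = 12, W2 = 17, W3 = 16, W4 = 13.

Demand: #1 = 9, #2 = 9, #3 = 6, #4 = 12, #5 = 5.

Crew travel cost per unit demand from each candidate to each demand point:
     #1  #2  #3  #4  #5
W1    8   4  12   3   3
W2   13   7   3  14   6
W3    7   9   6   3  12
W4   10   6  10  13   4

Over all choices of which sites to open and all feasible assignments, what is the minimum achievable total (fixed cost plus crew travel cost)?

Open {W1, W2, W3}; cheapest assignment that respects the capacities:
  W1 (cap 12, load 12): #4 — cost 12×3 = 36
  W2 (cap 17, load 14): #2, #5 — cost 9×7 + 5×6 = 93
  W3 (cap 16, load 15): #1, #3 — cost 9×7 + 6×6 = 99
  Shipping 228, fixed 421 → total 649.
  Any other capacity-feasible assignment to {W1, W2, W3} ships for at least 228.
Compare {W1, W2, W3, W4}: its best feasible assignment gives total 744.
Compare {W2, W3, W4}: its best feasible assignment gives total 793.
Every other set of open sites that can feasibly serve all demand totals ≥ 744 even under its best assignment. Minimum: 649.

649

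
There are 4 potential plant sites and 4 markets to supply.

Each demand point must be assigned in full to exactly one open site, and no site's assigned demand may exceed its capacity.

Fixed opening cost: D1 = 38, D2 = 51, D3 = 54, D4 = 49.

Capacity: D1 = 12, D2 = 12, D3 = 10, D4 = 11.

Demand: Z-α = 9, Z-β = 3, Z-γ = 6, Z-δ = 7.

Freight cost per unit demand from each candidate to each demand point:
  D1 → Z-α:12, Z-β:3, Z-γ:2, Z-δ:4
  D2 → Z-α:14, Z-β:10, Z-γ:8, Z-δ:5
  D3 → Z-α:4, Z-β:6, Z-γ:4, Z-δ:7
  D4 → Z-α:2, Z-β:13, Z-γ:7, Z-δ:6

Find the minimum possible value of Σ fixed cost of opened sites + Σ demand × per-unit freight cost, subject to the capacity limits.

Open {D1, D2, D4}; cheapest assignment that respects the capacities:
  D1 (cap 12, load 9): Z-β, Z-γ — cost 3×3 + 6×2 = 21
  D2 (cap 12, load 7): Z-δ — cost 7×5 = 35
  D4 (cap 11, load 9): Z-α — cost 9×2 = 18
  Shipping 74, fixed 138 → total 212.
  Any other capacity-feasible assignment to {D1, D2, D4} ships for at least 74.
Compare {D1, D3, D4}: its best feasible assignment gives total 220.
Compare {D1, D2, D3}: its best feasible assignment gives total 235.
Every other set of open sites that can feasibly serve all demand totals ≥ 220 even under its best assignment. Minimum: 212.

212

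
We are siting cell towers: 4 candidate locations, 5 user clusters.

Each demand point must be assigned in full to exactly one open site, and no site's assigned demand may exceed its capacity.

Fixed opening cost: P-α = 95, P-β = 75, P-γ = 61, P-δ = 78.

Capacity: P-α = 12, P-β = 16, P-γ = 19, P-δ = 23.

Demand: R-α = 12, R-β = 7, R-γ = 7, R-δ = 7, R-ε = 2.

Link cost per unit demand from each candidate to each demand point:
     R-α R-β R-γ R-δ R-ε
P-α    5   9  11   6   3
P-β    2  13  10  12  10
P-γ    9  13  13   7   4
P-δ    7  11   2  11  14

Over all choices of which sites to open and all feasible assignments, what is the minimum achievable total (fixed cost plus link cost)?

Open {P-β, P-δ}; cheapest assignment that respects the capacities:
  P-β (cap 16, load 14): R-α, R-ε — cost 12×2 + 2×10 = 44
  P-δ (cap 23, load 21): R-β, R-γ, R-δ — cost 7×11 + 7×2 + 7×11 = 168
  Shipping 212, fixed 153 → total 365.
  Any other capacity-feasible assignment to {P-β, P-δ} ships for at least 212.
Compare {P-γ, P-δ}: its best feasible assignment gives total 385.
Compare {P-β, P-γ, P-δ}: its best feasible assignment gives total 386.
Every other set of open sites that can feasibly serve all demand totals ≥ 385 even under its best assignment. Minimum: 365.

365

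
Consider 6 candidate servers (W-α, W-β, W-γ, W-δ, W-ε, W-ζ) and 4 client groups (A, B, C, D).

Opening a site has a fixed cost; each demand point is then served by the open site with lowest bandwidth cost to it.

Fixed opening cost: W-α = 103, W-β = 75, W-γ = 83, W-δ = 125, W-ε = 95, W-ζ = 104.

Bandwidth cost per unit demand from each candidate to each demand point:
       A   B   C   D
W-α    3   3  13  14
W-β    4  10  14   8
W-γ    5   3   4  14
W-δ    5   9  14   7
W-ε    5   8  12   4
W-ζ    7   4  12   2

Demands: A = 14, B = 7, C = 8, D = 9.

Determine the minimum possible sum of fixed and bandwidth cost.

328

Open {W-γ, W-ζ}: assign each demand point to its cheapest open site.
  A→W-γ 14×5=70, B→W-γ 7×3=21, C→W-γ 8×4=32, D→W-ζ 9×2=18
  bandwidth cost 141, fixed 187 → total 328.
Compare {W-γ}: bandwidth cost 249 + fixed 83 = 332.
Compare {W-γ, W-ε}: bandwidth cost 159 + fixed 178 = 337.
Compare {W-β, W-γ}: bandwidth cost 181 + fixed 158 = 339.
All other subsets cost ≥ 332. Minimum total cost: 328.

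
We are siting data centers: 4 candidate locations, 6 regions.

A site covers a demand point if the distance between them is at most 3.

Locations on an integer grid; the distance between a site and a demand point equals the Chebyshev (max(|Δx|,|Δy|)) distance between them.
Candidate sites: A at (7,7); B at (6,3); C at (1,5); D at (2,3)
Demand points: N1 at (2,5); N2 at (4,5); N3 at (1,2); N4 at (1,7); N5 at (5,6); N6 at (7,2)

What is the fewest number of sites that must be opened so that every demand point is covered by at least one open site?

Coverage sets (demand points within 3 of each site):
  A: {N2, N5}
  B: {N2, N5, N6}
  C: {N1, N2, N3, N4}
  D: {N1, N2, N3, N5}
No single site covers all 6 demand points.
But {B, C} covers everything, so the minimum is 2.

2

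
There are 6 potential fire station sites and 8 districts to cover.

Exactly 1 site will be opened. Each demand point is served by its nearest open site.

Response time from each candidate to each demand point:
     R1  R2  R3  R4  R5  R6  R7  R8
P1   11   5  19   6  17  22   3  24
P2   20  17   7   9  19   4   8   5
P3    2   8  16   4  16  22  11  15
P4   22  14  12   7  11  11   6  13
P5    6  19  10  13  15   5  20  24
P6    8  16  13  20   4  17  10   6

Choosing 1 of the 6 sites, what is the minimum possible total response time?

89

Open {P2}.
  R1→P2 20, R2→P2 17, R3→P2 7, R4→P2 9, R5→P2 19, R6→P2 4, R7→P2 8, R8→P2 5  ⇒ total 89.
Compare {P3}: total 94.
Compare {P6}: total 94.
No size-1 selection does better; minimum is 89.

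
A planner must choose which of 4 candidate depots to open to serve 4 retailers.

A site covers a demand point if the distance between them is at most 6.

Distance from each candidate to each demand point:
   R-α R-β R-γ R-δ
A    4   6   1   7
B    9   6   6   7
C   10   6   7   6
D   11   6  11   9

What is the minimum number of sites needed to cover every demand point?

Coverage sets (demand points within 6 of each site):
  A: {R-α, R-β, R-γ}
  B: {R-β, R-γ}
  C: {R-β, R-δ}
  D: {R-β}
No single site covers all 4 demand points.
But {A, C} covers everything, so the minimum is 2.

2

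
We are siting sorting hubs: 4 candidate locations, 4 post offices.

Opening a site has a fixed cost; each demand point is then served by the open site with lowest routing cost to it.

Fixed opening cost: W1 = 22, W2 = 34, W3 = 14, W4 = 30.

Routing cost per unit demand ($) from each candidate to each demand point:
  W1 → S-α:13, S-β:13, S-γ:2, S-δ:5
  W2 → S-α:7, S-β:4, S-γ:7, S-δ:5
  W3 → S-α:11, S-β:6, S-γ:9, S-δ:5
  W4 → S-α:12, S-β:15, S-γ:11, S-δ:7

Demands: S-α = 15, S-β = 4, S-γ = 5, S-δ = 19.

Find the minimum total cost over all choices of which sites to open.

Open {W1, W2}: assign each demand point to its cheapest open site.
  S-α→W2 15×7=105, S-β→W2 4×4=16, S-γ→W1 5×2=10, S-δ→W1 19×5=95
  routing cost 226, fixed 56 → total 282.
Compare {W2}: routing cost 251 + fixed 34 = 285.
Compare {W1, W2, W3}: routing cost 226 + fixed 70 = 296.
Compare {W2, W3}: routing cost 251 + fixed 48 = 299.
All other subsets cost ≥ 285. Minimum total cost: 282.

282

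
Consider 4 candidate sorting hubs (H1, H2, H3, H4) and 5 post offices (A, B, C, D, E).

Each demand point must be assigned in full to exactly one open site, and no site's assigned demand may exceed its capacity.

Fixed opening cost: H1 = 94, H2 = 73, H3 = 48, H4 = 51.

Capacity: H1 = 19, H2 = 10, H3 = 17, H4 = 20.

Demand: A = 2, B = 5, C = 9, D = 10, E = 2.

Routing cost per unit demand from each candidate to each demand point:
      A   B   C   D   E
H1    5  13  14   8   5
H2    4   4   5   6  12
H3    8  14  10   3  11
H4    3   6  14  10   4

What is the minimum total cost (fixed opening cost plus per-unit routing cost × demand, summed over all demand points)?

Open {H2, H3, H4}; cheapest assignment that respects the capacities:
  H2 (cap 10, load 9): C — cost 9×5 = 45
  H3 (cap 17, load 10): D — cost 10×3 = 30
  H4 (cap 20, load 9): A, B, E — cost 2×3 + 5×6 + 2×4 = 44
  Shipping 119, fixed 172 → total 291.
  Any other capacity-feasible assignment to {H2, H3, H4} ships for at least 119.
Compare {H3, H4}: its best feasible assignment gives total 299.
Compare {H2, H4}: its best feasible assignment gives total 313.
Every other set of open sites that can feasibly serve all demand totals ≥ 299 even under its best assignment. Minimum: 291.

291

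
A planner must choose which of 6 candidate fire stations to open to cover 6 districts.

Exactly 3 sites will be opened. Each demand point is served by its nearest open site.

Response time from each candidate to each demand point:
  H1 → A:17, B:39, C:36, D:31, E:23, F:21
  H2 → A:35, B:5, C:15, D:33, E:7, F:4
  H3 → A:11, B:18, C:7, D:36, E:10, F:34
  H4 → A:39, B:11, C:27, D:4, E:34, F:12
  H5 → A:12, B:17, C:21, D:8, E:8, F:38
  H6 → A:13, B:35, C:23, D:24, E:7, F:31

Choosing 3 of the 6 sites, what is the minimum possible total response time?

38

Open {H2, H3, H4}.
  A→H3 11, B→H2 5, C→H3 7, D→H4 4, E→H2 7, F→H2 4  ⇒ total 38.
Compare {H2, H3, H5}: total 42.
Compare {H2, H4, H5}: total 47.
No size-3 selection does better; minimum is 38.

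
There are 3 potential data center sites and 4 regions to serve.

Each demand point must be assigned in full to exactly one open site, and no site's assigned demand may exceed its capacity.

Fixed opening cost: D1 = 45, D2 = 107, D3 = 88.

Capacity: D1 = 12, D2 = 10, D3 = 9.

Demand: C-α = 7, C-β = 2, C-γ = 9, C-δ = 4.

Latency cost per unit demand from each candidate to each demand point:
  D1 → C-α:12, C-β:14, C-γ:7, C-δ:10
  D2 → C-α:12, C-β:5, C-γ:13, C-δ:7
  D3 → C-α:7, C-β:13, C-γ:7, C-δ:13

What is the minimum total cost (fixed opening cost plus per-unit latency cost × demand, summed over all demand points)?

Open {D1, D2, D3}; cheapest assignment that respects the capacities:
  D1 (cap 12, load 9): C-γ — cost 9×7 = 63
  D2 (cap 10, load 6): C-β, C-δ — cost 2×5 + 4×7 = 38
  D3 (cap 9, load 7): C-α — cost 7×7 = 49
  Shipping 150, fixed 240 → total 390.
  Any other capacity-feasible assignment to {D1, D2, D3} ships for at least 150.
Total demand is 22; every other set of sites either has combined capacity below 22 or cannot fit the demands without splitting one across sites, so {D1, D2, D3} is the only feasible choice of open sites. Minimum: 390.

390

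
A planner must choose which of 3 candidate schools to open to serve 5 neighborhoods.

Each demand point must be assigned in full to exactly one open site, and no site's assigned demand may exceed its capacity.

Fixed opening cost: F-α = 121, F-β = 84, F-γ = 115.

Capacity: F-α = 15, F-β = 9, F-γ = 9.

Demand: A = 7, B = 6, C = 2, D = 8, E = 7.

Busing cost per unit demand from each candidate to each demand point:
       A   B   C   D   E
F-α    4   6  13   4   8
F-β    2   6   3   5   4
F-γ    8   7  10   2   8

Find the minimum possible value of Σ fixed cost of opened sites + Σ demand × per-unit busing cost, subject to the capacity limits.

Open {F-α, F-β, F-γ}; cheapest assignment that respects the capacities:
  F-α (cap 15, load 13): A, B — cost 7×4 + 6×6 = 64
  F-β (cap 9, load 9): C, E — cost 2×3 + 7×4 = 34
  F-γ (cap 9, load 8): D — cost 8×2 = 16
  Shipping 114, fixed 320 → total 434.
  Any other capacity-feasible assignment to {F-α, F-β, F-γ} ships for at least 114.
Total demand is 30 and no other set of sites has combined capacity ≥ 30, so {F-α, F-β, F-γ} is the only feasible choice of open sites. Minimum: 434.

434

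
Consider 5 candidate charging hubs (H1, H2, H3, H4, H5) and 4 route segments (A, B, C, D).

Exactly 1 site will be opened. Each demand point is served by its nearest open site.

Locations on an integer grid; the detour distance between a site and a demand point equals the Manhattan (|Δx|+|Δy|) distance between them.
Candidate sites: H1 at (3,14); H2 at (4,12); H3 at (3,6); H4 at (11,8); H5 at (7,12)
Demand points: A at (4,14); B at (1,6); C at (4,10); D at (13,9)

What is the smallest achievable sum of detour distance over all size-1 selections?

Open {H2}.
  A→H2 2, B→H2 9, C→H2 2, D→H2 12  ⇒ total 25.
Compare {H3}: total 29.
Compare {H1}: total 31.
No size-1 selection does better; minimum is 25.

25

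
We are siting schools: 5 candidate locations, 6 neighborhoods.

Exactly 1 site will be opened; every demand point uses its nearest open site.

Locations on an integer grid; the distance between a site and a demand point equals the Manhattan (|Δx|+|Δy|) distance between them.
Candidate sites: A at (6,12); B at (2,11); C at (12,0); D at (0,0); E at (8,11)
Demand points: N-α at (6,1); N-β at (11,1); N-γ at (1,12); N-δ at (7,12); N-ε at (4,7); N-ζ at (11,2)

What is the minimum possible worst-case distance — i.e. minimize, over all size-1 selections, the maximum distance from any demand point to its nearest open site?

Open {E}.
  Farthest demand point is N-β at distance 13 (to E); all others are ≤ 13.
With {A} the worst case is 16.
With {B} the worst case is 19.
No size-1 selection achieves below 13.

13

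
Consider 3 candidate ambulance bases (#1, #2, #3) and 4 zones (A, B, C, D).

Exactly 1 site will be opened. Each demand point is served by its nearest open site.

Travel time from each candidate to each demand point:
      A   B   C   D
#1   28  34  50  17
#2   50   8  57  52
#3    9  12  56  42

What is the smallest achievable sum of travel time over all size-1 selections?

Open {#3}.
  A→#3 9, B→#3 12, C→#3 56, D→#3 42  ⇒ total 119.
Compare {#1}: total 129.
Compare {#2}: total 167.

119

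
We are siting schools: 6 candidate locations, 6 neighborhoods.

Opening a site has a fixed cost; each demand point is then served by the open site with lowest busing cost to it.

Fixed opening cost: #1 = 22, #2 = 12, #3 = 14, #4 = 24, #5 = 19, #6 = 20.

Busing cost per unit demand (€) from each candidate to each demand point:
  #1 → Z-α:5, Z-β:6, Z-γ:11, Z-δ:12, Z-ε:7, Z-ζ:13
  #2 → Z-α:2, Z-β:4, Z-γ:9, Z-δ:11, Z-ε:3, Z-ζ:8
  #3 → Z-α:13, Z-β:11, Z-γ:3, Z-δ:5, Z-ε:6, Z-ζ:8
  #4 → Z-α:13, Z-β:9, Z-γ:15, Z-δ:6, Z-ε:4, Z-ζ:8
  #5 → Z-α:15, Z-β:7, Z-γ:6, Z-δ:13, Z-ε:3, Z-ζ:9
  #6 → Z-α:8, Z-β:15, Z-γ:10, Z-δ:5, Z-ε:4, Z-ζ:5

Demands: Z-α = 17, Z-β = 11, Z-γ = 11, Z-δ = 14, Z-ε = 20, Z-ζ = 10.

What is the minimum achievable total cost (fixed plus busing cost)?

Open {#2, #3, #6}: assign each demand point to its cheapest open site.
  Z-α→#2 17×2=34, Z-β→#2 11×4=44, Z-γ→#3 11×3=33, Z-δ→#3 14×5=70, Z-ε→#2 20×3=60, Z-ζ→#6 10×5=50
  busing cost 291, fixed 46 → total 337.
Compare {#2, #3}: busing cost 321 + fixed 26 = 347.
Compare {#2, #3, #5, #6}: busing cost 291 + fixed 65 = 356.
Compare {#1, #2, #3, #6}: busing cost 291 + fixed 68 = 359.
All other subsets cost ≥ 347. Minimum total cost: 337.

337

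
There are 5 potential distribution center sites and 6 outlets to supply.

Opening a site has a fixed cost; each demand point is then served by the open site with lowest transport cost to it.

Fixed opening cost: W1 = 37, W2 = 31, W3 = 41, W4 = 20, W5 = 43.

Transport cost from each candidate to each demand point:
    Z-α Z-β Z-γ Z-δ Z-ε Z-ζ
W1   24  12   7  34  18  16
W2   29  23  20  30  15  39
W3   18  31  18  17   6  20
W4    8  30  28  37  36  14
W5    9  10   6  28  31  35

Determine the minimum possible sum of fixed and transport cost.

Open {W1}: assign each demand point to its cheapest open site.
  Z-α→W1 24, Z-β→W1 12, Z-γ→W1 7, Z-δ→W1 34, Z-ε→W1 18, Z-ζ→W1 16
  transport cost 111, fixed 37 → total 148.
Compare {W1, W4}: transport cost 93 + fixed 57 = 150.
Compare {W3}: transport cost 110 + fixed 41 = 151.
Compare {W3, W5}: transport cost 68 + fixed 84 = 152.
All other subsets cost ≥ 150. Minimum total cost: 148.

148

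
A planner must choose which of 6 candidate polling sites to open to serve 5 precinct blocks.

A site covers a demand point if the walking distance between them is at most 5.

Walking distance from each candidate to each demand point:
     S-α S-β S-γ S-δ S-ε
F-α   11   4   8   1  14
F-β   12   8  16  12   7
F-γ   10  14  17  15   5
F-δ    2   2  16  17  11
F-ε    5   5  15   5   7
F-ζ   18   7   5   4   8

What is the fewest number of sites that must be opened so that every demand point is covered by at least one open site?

3

Coverage sets (demand points within 5 of each site):
  F-α: {S-β, S-δ}
  F-β: {}
  F-γ: {S-ε}
  F-δ: {S-α, S-β}
  F-ε: {S-α, S-β, S-δ}
  F-ζ: {S-γ, S-δ}
No 2 sites suffice: every size-2 union leaves at least one demand point uncovered.
But {F-γ, F-δ, F-ζ} covers everything, so the minimum is 3.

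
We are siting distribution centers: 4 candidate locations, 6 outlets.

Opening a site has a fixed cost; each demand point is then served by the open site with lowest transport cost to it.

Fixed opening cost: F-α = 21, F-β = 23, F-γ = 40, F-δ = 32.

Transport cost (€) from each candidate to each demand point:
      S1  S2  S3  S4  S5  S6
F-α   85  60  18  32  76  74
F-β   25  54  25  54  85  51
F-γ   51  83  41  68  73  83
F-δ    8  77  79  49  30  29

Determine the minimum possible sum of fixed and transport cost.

Open {F-α, F-δ}: assign each demand point to its cheapest open site.
  S1→F-δ 8, S2→F-α 60, S3→F-α 18, S4→F-α 32, S5→F-δ 30, S6→F-δ 29
  transport cost 177, fixed 53 → total 230.
Compare {F-α, F-β, F-δ}: transport cost 171 + fixed 76 = 247.
Compare {F-β, F-δ}: transport cost 195 + fixed 55 = 250.
Compare {F-α, F-γ, F-δ}: transport cost 177 + fixed 93 = 270.
All other subsets cost ≥ 247. Minimum total cost: 230.

230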